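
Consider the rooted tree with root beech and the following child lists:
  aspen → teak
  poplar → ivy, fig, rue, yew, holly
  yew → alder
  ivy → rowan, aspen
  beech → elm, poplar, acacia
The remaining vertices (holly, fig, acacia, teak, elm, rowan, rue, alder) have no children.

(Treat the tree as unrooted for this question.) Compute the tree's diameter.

5

Starting from elm, a farthest node is teak at distance 5.
One longest path: elm – beech – poplar – ivy – aspen – teak.
So the diameter is 5.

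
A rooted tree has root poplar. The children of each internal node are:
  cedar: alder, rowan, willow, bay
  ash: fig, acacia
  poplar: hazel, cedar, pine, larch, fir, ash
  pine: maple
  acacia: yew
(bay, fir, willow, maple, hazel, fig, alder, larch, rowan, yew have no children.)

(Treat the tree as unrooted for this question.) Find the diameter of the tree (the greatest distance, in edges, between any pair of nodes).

BFS from yew reaches rowan last, at distance 5; BFS from rowan confirms no node is farther.
Path: yew–acacia–ash–poplar–cedar–rowan.

5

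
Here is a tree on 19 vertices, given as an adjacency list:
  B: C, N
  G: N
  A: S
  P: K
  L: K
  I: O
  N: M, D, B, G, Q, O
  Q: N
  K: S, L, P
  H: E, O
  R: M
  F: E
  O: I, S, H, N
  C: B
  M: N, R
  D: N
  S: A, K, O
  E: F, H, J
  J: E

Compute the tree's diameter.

Starting from C, a farthest node is J at distance 6.
One longest path: C – B – N – O – H – E – J.
So the diameter is 6.

6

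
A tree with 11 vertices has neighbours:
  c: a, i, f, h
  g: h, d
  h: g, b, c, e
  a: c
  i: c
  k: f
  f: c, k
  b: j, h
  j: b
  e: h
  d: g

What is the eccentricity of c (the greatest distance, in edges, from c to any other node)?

Distances from c peak at 3, attained at d (j also at distance 3).
c-h-g-d

3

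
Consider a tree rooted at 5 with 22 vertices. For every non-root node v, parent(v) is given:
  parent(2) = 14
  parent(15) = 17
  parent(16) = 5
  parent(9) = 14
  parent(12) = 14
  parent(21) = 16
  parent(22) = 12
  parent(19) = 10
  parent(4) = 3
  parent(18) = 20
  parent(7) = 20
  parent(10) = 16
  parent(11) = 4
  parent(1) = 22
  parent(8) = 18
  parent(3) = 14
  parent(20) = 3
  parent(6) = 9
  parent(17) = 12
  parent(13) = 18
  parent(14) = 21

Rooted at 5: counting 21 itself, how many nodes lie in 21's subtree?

18

Descendants of 21 (including itself): 21, 14, 3, 9, 12, 2, 4, 20, 6, 22, 17, 11, 7, 18, 1, 15, 8, 13. That's 18.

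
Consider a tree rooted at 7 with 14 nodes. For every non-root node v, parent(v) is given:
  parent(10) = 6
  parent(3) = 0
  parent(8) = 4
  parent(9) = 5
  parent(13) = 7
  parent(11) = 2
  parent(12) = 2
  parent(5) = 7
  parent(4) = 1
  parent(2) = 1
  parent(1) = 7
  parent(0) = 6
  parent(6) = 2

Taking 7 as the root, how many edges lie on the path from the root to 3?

5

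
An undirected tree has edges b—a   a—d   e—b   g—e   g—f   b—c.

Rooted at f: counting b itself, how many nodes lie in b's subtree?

The subtree rooted at b contains: b, a, c, d — 4 nodes.

4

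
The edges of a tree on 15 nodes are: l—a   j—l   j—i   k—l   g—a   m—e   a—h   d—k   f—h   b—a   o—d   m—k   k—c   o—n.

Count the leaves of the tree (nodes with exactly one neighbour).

Degree-1 nodes: b, c, e, f, g, i, n — 7 of them.

7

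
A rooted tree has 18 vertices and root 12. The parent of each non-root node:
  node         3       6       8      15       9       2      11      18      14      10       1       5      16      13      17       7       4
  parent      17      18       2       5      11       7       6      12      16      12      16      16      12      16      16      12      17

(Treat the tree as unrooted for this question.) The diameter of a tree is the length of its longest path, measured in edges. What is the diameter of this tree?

Starting from 9, a farthest node is 15 at distance 7.
One longest path: 9-11-6-18-12-16-5-15.
So the diameter is 7.

7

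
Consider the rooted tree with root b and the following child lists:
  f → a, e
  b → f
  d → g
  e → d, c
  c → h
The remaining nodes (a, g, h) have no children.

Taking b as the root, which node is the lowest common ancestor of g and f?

Ancestors of g (toward the root): g, d, e, f, b.
Ancestors of f: f, b.
The deepest node appearing in both lists is f.

f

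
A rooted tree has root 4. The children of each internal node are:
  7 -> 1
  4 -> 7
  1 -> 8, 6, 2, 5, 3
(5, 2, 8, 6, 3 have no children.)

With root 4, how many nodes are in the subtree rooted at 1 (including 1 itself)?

Descendants of 1 (including itself): 1, 6, 2, 5, 3, 8. That's 6.

6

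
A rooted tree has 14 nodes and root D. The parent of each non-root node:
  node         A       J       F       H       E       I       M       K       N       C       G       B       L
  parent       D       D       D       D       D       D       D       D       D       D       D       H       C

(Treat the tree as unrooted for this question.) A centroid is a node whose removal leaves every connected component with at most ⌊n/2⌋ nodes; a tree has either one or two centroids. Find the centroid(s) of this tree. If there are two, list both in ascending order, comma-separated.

Delete D: the remaining components have sizes 2, 2, 1, 1, 1, 1, 1, 1, 1, 1, 1. Max 2 ≤ 7, so D is a centroid.
No neighbour of D does as well, so D is the unique centroid.

D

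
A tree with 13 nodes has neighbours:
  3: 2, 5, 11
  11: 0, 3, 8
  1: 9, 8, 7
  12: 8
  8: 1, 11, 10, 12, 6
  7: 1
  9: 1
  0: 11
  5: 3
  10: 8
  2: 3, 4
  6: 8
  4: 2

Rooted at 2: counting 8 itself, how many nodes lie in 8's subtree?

7

Descendants of 8 (including itself): 8, 1, 6, 12, 10, 7, 9. That's 7.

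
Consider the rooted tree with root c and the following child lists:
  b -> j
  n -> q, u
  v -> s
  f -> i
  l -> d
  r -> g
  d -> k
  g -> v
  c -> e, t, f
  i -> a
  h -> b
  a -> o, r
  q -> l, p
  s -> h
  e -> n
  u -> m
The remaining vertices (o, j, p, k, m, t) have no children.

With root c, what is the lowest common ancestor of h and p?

c

Ancestors of h (toward the root): h, s, v, g, r, a, i, f, c.
Ancestors of p: p, q, n, e, c.
The deepest node appearing in both lists is c.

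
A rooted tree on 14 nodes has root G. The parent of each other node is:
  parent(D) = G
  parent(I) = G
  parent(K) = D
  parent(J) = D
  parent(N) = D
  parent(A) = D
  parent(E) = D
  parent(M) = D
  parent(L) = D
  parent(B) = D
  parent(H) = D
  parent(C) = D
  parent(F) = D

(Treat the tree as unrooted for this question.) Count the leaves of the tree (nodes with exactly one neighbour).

12

Degree-1 nodes: A, B, C, E, F, H, I, J, K, L, M, N — 12 of them.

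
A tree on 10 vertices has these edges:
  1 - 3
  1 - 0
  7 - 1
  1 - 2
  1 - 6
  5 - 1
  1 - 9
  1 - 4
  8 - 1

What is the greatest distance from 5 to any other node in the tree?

2

The node farthest from 5 is 9 (7, 6, 2, 3, 4, 0, 8 also at distance 2), via 5–1–9 — 2 edges.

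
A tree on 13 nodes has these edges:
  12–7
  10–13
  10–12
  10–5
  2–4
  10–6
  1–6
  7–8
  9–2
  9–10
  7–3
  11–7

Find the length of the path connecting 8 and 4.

8–7–12–10–9–2–4: 6 edges.

6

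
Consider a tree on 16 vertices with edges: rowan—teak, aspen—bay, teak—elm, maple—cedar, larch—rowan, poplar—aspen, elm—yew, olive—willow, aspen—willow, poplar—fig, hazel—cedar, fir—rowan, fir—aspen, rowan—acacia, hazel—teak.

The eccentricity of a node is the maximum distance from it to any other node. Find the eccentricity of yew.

A farthest node from yew is fig (olive also at distance 7).
The path yew–elm–teak–rowan–fir–aspen–poplar–fig has 7 edges.

7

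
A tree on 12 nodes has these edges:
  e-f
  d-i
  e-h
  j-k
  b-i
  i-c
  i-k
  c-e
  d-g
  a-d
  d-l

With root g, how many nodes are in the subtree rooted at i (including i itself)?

8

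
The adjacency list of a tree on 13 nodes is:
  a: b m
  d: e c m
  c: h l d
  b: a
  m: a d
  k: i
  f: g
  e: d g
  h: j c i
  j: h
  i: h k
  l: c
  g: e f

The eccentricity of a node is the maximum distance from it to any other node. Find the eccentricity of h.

Distances from h peak at 5, attained at b (f also at distance 5).
h – c – d – m – a – b

5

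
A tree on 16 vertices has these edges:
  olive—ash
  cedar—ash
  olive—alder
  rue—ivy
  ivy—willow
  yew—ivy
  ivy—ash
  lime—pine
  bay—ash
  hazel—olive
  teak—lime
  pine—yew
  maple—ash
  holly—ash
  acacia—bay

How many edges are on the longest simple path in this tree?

A longest path is alder - olive - ash - ivy - yew - pine - lime - teak, with 7 edges.

7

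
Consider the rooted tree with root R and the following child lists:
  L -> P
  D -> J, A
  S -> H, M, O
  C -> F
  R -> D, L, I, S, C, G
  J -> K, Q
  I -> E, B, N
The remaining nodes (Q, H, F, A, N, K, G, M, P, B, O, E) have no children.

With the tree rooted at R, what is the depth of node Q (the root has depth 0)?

3

Path from R to Q: R → D → J → Q, which has 3 edges.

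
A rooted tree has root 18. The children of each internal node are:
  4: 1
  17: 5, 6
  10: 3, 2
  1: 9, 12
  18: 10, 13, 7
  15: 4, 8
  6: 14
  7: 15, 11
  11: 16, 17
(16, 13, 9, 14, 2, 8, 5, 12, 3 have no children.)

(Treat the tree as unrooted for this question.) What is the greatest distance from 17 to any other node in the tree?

6

The node farthest from 17 is 9 (12 also at distance 6), via 17-11-7-15-4-1-9 — 6 edges.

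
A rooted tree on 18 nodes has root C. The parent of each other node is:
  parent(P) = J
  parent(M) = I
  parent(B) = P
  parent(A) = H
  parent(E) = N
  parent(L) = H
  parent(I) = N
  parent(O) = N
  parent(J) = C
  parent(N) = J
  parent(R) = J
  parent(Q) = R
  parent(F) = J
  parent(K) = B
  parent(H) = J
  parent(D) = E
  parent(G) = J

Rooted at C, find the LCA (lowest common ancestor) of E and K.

Path E→root: E N J C; path K→root: K B P J C.
First common node: J.

J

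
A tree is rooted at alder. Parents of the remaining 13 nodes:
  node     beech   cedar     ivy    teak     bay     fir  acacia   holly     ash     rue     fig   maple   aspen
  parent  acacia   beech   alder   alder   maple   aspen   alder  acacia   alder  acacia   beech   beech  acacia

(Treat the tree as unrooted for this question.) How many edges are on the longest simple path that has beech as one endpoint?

3

Distances from beech peak at 3, attained at ash (ivy, teak, fir also at distance 3).
beech – acacia – alder – ash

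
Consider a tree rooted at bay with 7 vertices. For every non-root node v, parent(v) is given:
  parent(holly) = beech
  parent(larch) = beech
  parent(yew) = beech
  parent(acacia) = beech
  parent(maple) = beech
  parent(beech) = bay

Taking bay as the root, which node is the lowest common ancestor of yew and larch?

beech

yew's ancestor chain is yew, beech, bay and larch's is larch, beech, bay; they first meet at beech.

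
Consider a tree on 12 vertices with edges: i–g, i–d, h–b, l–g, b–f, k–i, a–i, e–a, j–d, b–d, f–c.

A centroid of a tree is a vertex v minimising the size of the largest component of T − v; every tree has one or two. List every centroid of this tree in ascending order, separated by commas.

d, i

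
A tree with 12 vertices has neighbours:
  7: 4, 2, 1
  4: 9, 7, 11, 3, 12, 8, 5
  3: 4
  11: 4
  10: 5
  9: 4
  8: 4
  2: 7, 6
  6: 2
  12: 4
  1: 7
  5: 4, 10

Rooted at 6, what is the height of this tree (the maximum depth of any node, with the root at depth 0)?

A deepest node is 10, reached by 6–2–7–4–5–10.
That path has 5 edges, so the height is 5.

5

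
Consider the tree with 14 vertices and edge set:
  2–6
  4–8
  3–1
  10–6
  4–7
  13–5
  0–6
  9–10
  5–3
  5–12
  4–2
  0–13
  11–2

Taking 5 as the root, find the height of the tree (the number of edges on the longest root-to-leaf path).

6

8 sits deepest: 5–13–0–6–2–4–8 — 6 edges from the root.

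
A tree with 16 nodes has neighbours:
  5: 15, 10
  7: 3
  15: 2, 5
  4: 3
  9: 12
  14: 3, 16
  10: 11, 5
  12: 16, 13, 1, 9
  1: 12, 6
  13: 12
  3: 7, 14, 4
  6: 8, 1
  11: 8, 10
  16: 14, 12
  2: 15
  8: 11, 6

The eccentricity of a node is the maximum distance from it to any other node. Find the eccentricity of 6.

6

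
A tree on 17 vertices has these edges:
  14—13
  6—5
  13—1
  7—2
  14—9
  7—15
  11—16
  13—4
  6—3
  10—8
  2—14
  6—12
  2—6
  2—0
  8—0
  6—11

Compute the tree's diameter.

BFS from 16 reaches 1 last, at distance 6; BFS from 1 confirms no node is farther.
Path: 16-11-6-2-14-13-1.

6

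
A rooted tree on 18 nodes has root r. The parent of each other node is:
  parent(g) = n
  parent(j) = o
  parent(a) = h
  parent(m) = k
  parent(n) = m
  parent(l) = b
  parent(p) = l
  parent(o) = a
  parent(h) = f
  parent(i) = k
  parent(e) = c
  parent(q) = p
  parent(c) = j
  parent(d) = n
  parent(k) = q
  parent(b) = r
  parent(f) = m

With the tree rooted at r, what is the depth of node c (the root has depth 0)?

12

Climbing from c to the root: c–j–o–a–h–f–m–k–q–p–l–b–r. That's 12 steps.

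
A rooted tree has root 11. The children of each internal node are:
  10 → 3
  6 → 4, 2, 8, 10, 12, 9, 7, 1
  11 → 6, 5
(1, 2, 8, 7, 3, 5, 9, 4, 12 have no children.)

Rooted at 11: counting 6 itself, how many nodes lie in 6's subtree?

The subtree rooted at 6 contains: 6, 4, 10, 12, 9, 8, 1, 7, 2, 3 — 10 nodes.

10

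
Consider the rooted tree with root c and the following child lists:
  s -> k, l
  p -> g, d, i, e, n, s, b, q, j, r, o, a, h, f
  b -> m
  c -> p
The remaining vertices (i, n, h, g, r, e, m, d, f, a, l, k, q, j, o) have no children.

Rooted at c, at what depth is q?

c → p → q — 2 edges.

2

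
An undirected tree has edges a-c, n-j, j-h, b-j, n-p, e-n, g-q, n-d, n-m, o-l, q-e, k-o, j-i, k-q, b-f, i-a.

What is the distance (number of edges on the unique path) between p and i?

Walking from p: p - n - j - i. Length 3.

3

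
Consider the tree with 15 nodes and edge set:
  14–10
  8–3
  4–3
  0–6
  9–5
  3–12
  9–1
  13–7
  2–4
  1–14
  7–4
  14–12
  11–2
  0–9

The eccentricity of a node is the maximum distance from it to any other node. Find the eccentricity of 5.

8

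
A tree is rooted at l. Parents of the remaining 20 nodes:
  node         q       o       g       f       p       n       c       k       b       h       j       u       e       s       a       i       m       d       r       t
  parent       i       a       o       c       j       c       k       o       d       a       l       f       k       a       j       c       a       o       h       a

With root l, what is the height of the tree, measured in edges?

7

A deepest node is q, reached by l → j → a → o → k → c → i → q.
That path has 7 edges, so the height is 7.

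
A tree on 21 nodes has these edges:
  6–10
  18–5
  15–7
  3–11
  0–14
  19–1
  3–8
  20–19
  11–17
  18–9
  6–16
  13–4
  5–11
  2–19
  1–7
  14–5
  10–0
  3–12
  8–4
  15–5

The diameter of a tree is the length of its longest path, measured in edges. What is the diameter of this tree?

10

A longest path is 13 - 4 - 8 - 3 - 11 - 5 - 14 - 0 - 10 - 6 - 16, with 10 edges.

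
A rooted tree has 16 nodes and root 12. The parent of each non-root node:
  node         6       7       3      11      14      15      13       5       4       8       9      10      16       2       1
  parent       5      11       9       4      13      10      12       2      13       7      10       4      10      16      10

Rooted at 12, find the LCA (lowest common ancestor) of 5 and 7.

4

Path 5→root: 5 2 16 10 4 13 12; path 7→root: 7 11 4 13 12.
First common node: 4.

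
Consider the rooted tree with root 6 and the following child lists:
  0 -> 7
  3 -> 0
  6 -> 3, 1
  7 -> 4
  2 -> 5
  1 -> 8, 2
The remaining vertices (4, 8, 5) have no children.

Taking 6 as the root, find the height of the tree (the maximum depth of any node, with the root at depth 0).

The longest root-to-leaf path is 6 → 3 → 0 → 7 → 4 (4 edges).

4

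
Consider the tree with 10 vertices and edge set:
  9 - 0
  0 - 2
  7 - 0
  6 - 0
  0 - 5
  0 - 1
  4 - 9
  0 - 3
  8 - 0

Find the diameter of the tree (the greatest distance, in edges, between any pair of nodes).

BFS from 4 reaches 3 last, at distance 3; BFS from 3 confirms no node is farther.
Path: 4 – 9 – 0 – 3.

3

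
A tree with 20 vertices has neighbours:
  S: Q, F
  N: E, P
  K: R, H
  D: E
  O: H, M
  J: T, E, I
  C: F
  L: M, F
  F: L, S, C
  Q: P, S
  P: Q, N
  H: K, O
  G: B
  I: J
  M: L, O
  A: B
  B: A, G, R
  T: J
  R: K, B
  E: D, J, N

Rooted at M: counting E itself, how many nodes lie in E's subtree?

5

Descendants of E (including itself): E, D, J, T, I. That's 5.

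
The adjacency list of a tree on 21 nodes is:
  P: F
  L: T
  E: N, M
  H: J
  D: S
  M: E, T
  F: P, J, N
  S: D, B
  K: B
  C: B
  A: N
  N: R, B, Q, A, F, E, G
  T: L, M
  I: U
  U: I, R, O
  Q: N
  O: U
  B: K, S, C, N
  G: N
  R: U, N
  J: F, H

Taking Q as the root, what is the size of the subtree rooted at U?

The subtree rooted at U contains: U, I, O — 3 nodes.

3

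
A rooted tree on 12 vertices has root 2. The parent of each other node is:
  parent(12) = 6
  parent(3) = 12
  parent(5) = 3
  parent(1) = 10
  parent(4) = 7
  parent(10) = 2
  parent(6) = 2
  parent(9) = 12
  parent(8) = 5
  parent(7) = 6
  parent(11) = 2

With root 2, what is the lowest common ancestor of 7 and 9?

7's ancestor chain is 7, 6, 2 and 9's is 9, 12, 6, 2; they first meet at 6.

6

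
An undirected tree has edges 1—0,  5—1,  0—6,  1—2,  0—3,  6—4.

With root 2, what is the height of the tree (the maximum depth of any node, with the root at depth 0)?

4

4 sits deepest: 2–1–0–6–4 — 4 edges from the root.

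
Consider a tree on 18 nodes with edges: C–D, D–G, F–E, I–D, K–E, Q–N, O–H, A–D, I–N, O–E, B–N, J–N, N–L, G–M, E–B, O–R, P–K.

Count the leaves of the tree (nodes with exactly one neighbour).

Degree-1 nodes: A, C, F, H, J, L, M, P, Q, R — 10 of them.

10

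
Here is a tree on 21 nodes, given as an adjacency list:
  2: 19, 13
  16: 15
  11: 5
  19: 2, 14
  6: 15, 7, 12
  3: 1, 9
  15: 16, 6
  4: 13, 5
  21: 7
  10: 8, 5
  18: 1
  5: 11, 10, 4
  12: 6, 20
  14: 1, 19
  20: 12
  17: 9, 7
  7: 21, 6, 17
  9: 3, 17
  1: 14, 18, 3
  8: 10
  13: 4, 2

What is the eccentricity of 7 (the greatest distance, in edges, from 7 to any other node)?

12

A farthest node from 7 is 8.
The path 7-17-9-3-1-14-19-2-13-4-5-10-8 has 12 edges.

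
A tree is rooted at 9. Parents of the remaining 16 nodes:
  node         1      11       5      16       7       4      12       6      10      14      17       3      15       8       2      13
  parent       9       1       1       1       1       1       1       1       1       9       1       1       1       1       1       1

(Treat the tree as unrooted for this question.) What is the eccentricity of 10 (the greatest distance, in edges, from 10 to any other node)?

Distances from 10 peak at 3, attained at 14.
10-1-9-14

3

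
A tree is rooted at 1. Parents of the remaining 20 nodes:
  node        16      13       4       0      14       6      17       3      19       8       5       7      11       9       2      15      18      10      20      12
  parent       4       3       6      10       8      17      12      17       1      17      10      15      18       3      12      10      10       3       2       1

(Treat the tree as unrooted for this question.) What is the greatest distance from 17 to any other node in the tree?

4

The node farthest from 17 is 11 (7 also at distance 4), via 17 – 3 – 10 – 18 – 11 — 4 edges.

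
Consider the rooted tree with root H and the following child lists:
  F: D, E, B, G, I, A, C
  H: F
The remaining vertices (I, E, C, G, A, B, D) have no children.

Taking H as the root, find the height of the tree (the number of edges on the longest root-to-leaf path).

2

A deepest node is D, reached by H – F – D.
That path has 2 edges, so the height is 2.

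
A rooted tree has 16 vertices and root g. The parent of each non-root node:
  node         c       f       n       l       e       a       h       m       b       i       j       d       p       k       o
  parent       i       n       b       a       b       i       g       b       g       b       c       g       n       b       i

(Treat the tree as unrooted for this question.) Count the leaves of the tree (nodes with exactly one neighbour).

10

Exactly 10 nodes have a single neighbour: d, e, f, h, j, k, l, m, o, p.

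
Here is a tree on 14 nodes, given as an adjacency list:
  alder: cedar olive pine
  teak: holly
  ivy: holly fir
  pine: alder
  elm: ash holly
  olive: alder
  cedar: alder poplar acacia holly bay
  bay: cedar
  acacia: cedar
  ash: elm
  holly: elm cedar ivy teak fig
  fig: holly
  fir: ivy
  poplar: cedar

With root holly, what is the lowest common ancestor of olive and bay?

Path olive→root: olive alder cedar holly; path bay→root: bay cedar holly.
First common node: cedar.

cedar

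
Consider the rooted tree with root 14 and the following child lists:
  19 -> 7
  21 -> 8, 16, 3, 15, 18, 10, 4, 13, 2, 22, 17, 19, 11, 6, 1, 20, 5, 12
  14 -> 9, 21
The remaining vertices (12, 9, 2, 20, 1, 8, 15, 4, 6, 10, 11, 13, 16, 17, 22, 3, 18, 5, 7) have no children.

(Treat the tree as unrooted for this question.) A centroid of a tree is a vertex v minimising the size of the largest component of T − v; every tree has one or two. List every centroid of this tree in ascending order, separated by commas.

Delete 21: the remaining components have sizes 2, 2, 1, 1, 1, 1, 1, 1, 1, 1, 1, 1, 1, 1, 1, 1, 1, 1, 1. Max 2 ≤ 11, so 21 is a centroid.
Every other node leaves some component of size > 11, so the centroid is unique.

21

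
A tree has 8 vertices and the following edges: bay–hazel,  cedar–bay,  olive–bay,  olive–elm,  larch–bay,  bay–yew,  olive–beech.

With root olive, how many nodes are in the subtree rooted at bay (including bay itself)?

bay's subtree: {bay, yew, cedar, larch, hazel}, size 5.

5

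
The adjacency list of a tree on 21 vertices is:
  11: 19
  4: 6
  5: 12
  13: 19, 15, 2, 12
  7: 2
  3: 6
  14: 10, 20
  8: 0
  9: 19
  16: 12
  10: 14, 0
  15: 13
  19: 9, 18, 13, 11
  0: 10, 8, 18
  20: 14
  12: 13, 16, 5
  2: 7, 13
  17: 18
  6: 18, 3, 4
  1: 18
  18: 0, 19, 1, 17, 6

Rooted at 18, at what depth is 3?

2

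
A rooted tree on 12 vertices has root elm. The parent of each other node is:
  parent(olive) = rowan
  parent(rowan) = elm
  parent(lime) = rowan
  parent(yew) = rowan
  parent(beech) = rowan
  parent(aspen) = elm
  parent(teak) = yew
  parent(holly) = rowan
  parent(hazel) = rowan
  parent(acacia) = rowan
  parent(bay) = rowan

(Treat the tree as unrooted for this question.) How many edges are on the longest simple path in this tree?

Starting from aspen, a farthest node is teak at distance 4.
One longest path: aspen–elm–rowan–yew–teak.
So the diameter is 4.

4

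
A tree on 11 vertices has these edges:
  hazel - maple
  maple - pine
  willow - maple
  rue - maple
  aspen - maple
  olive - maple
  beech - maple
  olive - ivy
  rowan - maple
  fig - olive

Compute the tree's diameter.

3

A longest path is ivy–olive–maple–beech, with 3 edges.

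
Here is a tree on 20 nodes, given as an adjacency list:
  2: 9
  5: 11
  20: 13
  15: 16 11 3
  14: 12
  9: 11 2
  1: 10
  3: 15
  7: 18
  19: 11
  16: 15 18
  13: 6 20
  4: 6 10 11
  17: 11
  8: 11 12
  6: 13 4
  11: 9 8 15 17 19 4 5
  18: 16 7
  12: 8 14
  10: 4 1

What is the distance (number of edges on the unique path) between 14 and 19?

4

Walking from 14: 14 – 12 – 8 – 11 – 19. Length 4.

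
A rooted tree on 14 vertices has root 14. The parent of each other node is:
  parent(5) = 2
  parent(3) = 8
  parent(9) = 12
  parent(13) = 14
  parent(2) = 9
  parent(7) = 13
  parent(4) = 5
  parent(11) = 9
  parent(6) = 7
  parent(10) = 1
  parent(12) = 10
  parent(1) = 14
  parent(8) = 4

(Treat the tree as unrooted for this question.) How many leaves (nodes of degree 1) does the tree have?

Exactly 3 nodes have a single neighbour: 3, 6, 11.

3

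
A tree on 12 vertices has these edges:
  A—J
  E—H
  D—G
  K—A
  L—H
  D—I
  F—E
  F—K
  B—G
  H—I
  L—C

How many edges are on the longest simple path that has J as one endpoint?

Distances from J peak at 9, attained at B.
J–A–K–F–E–H–I–D–G–B

9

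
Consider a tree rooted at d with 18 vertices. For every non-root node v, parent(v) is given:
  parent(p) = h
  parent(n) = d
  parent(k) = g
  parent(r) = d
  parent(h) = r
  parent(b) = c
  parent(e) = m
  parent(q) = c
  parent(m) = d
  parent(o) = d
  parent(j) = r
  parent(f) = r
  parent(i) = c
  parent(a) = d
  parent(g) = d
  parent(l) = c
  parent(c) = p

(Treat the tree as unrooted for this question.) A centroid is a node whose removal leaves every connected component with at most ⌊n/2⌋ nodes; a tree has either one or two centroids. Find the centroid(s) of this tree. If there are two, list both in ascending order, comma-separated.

r

Delete r: the remaining components have sizes 8, 7, 1, 1. Max 8 ≤ 9, so r is a centroid.
No neighbour of r does as well, so r is the unique centroid.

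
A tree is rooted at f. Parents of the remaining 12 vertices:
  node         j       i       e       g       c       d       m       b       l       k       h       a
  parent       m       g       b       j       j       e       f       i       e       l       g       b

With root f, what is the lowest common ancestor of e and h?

Path e→root: e b i g j m f; path h→root: h g j m f.
First common node: g.

g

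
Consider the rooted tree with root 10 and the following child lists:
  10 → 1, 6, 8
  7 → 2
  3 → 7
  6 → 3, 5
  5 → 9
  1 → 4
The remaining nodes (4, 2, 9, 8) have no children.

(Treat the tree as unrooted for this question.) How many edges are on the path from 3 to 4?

3 – 6 – 10 – 1 – 4: 4 edges.

4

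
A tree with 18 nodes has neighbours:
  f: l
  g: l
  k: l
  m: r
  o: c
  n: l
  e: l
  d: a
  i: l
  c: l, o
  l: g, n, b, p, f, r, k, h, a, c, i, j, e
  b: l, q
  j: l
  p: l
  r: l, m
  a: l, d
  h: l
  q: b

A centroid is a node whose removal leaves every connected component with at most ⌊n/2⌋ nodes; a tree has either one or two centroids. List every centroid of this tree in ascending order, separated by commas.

l

If l is removed the pieces have sizes 2, 2, 2, 2, 1, 1, 1, 1, 1, 1, 1, 1, 1, all ≤ ⌊18/2⌋ = 9.
No neighbour of l does as well, so l is the unique centroid.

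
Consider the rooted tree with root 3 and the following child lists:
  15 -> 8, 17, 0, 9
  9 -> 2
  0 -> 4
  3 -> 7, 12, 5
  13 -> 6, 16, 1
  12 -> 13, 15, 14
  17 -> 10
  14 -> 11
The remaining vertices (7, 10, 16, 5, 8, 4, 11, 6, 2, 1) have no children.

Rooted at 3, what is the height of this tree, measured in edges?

4

The longest root-to-leaf path is 3–12–15–0–4 (4 edges).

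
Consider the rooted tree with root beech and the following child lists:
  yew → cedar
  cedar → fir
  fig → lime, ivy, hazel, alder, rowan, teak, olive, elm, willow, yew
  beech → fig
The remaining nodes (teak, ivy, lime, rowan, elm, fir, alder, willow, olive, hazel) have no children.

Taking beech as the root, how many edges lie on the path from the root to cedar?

Path from beech to cedar: beech–fig–yew–cedar, which has 3 edges.

3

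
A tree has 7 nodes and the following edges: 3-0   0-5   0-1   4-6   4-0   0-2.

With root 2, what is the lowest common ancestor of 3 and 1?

Path 3→root: 3 0 2; path 1→root: 1 0 2.
First common node: 0.

0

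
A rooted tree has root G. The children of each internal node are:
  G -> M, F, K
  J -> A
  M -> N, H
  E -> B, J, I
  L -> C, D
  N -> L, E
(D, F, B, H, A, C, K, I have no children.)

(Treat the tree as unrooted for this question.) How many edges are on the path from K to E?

K - G - M - N - E: 4 edges.

4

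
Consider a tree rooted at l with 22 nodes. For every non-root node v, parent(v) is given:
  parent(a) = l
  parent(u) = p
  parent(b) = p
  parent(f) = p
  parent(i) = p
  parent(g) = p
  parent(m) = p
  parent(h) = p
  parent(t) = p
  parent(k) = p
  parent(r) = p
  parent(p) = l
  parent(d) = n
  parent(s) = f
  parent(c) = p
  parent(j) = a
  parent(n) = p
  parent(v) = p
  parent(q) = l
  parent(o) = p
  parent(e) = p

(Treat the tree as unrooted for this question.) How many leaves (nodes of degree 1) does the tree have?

Degree-1 nodes: b, c, d, e, g, h, i, j, k, m, o, q, r, s, t, u, v — 17 of them.

17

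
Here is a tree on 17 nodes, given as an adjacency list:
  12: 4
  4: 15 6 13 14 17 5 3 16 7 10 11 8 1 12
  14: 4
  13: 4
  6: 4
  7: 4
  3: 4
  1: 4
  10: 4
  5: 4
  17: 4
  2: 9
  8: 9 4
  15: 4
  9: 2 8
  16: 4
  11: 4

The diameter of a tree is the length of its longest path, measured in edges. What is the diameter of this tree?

BFS from 2 reaches 15 last, at distance 4; BFS from 15 confirms no node is farther.
Path: 2–9–8–4–15.

4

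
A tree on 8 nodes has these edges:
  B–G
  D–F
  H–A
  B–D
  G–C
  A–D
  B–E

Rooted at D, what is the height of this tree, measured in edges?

3

The longest root-to-leaf path is D – B – G – C (3 edges).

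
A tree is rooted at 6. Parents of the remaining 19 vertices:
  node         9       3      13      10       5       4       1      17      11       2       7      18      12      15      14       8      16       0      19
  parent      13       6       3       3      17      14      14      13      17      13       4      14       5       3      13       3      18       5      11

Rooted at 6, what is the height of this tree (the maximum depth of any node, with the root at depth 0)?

The longest root-to-leaf path is 6 → 3 → 13 → 14 → 4 → 7 (5 edges).

5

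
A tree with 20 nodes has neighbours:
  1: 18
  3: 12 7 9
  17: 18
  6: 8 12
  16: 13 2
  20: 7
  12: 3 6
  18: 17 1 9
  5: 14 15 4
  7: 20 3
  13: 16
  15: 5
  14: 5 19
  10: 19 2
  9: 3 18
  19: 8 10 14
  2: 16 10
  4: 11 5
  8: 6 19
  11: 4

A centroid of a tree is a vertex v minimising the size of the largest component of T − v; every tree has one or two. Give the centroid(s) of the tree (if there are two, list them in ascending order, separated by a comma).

Removing 8 splits the tree into components of sizes 10, 9; the largest is 10 ≤ ⌊20/2⌋ = 10.
19 is adjacent to 8 and is also a centroid (the largest component after removing it is likewise 10).

8, 19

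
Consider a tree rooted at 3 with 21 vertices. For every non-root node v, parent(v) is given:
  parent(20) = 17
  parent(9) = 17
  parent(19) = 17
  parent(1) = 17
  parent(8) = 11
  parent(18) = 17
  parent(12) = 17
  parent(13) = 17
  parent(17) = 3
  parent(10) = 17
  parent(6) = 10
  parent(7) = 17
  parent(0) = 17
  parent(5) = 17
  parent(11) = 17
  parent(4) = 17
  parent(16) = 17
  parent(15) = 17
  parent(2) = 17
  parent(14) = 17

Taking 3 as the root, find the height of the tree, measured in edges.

The longest root-to-leaf path is 3–17–11–8 (3 edges).

3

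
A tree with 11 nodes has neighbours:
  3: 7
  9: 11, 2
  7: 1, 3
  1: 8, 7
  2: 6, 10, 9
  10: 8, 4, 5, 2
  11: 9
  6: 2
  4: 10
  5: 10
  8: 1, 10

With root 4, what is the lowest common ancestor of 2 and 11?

2's ancestor chain is 2, 10, 4 and 11's is 11, 9, 2, 10, 4; they first meet at 2.

2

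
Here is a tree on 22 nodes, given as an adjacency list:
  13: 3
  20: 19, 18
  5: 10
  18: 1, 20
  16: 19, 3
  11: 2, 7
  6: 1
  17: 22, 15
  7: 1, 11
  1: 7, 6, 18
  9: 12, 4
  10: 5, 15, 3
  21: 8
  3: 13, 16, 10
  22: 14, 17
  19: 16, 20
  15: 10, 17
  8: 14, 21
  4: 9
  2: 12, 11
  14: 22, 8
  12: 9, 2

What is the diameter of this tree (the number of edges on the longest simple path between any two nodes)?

18

Starting from 21, a farthest node is 4 at distance 18.
One longest path: 21-8-14-22-17-15-10-3-16-19-20-18-1-7-11-2-12-9-4.
So the diameter is 18.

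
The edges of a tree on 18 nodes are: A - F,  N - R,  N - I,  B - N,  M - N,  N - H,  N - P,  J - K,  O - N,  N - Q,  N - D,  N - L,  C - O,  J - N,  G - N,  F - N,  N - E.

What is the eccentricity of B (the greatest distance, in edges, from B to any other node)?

3

The node farthest from B is A (C, K also at distance 3), via B – N – F – A — 3 edges.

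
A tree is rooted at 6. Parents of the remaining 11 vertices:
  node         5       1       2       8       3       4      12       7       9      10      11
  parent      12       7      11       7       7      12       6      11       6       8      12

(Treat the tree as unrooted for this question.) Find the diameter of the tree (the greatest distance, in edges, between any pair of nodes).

6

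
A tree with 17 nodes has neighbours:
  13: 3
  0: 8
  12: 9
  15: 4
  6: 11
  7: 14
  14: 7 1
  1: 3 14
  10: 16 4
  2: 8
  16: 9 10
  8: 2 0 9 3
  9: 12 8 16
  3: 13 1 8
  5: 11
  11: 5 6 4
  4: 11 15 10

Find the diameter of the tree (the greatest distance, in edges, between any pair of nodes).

10

BFS from 7 reaches 5 last, at distance 10; BFS from 5 confirms no node is farther.
Path: 7–14–1–3–8–9–16–10–4–11–5.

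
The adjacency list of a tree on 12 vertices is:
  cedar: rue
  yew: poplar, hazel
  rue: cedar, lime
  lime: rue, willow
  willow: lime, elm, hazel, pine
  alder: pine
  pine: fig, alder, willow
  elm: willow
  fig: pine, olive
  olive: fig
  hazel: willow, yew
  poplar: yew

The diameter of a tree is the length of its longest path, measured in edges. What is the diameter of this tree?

A longest path is olive - fig - pine - willow - lime - rue - cedar, with 6 edges.

6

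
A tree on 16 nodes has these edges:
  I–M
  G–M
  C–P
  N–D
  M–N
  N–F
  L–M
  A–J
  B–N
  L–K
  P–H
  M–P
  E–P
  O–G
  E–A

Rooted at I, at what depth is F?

I – M – N – F — 3 edges.

3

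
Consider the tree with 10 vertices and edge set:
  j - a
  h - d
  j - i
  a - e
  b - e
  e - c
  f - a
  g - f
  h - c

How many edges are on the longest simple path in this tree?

6

BFS from d reaches g last, at distance 6; BFS from g confirms no node is farther.
Path: d–h–c–e–a–f–g.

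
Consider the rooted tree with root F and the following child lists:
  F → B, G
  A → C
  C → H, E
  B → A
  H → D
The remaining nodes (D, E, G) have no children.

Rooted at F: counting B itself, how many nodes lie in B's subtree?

The subtree rooted at B contains: B, A, C, H, E, D — 6 nodes.

6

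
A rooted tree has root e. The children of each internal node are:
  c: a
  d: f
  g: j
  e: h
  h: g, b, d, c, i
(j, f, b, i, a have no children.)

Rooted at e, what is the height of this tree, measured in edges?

3

A deepest node is f, reached by e → h → d → f.
That path has 3 edges, so the height is 3.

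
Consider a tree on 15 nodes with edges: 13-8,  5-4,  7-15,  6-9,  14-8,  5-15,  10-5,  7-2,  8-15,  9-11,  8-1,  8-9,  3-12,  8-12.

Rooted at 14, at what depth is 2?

14 → 8 → 15 → 7 → 2 — 4 edges.

4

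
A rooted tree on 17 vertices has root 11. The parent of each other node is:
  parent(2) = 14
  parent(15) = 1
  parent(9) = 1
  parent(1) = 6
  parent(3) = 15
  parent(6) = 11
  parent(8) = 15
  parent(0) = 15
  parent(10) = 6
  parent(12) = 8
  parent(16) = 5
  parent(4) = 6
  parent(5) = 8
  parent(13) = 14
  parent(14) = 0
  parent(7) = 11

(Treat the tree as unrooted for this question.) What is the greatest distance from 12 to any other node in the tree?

6

Distances from 12 peak at 6, attained at 7.
12 – 8 – 15 – 1 – 6 – 11 – 7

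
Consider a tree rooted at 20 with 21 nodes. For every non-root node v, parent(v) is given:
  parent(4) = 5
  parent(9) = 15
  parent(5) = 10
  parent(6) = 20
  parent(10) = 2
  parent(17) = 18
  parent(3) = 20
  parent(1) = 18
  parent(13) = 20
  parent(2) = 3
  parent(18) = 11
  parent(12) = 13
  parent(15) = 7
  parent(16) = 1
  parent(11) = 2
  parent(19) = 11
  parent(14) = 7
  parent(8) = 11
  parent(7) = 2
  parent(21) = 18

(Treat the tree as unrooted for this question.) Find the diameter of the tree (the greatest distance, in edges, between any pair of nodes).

8

Starting from 12, a farthest node is 16 at distance 8.
One longest path: 12–13–20–3–2–11–18–1–16.
So the diameter is 8.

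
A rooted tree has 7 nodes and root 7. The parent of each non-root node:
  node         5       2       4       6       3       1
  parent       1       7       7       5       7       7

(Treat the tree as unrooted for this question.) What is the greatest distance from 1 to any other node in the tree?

A farthest node from 1 is 3 (4, 2, 6 also at distance 2).
The path 1–7–3 has 2 edges.

2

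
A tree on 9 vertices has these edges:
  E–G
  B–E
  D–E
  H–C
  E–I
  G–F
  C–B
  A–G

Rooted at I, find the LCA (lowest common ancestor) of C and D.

E

C's ancestor chain is C, B, E, I and D's is D, E, I; they first meet at E.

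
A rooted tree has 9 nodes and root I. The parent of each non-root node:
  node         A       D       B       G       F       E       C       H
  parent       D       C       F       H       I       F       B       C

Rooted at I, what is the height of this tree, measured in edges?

A sits deepest: I-F-B-C-D-A — 5 edges from the root.

5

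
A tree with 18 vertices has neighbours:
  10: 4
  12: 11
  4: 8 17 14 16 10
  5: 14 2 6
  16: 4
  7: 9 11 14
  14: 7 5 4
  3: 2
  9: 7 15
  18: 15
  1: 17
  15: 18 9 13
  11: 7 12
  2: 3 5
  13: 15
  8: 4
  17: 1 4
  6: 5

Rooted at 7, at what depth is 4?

2

7 → 14 → 4 — 2 edges.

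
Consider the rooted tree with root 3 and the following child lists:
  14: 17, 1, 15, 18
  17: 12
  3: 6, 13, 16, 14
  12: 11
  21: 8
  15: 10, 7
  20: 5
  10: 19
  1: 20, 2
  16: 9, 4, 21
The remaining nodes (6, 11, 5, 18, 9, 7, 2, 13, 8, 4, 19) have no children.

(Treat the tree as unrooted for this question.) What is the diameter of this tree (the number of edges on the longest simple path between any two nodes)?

7

BFS from 8 reaches 11 last, at distance 7; BFS from 11 confirms no node is farther.
Path: 8–21–16–3–14–17–12–11.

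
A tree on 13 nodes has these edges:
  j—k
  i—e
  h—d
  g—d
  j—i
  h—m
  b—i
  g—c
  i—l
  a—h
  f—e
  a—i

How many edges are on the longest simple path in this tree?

7

BFS from f reaches c last, at distance 7; BFS from c confirms no node is farther.
Path: f – e – i – a – h – d – g – c.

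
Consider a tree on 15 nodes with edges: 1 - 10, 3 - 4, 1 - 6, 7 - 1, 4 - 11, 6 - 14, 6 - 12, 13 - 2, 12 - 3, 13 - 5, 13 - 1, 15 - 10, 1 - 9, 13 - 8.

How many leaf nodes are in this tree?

8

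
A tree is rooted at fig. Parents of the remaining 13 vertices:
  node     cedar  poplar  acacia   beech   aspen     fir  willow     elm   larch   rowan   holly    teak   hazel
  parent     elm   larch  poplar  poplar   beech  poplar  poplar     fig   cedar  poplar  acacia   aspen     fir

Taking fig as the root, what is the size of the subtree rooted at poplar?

10

Descendants of poplar (including itself): poplar, beech, rowan, fir, willow, acacia, aspen, hazel, holly, teak. That's 10.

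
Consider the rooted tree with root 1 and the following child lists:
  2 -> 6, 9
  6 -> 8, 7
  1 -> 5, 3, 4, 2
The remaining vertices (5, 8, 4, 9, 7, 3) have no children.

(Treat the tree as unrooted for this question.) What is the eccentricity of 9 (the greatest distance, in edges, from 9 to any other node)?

3

Distances from 9 peak at 3, attained at 3 (7, 5, 8, 4 also at distance 3).
9–2–1–3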